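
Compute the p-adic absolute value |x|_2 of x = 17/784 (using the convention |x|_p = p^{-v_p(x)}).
|17/784|_2 = 16

Step 1 — compute v_2(x) by factoring powers of 2 out of the numerator and denominator: v_2(17/784) = -4. Step 2 — apply |x|_p = p^{-v_p(x)} = 2^{4} = 16.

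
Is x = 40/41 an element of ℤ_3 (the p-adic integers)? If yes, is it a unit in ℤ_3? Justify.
x ∈ ℤ_3^× (unit); v_3(x) = 0

ℤ_3 = {x ∈ ℚ_3 : v_3(x) ≥ 0} and ℤ_3^× = {x ∈ ℤ_3 : v_3(x) = 0}. Here v_3(40/41) = v_3(num) − v_3(den) = 0; compare against these criteria.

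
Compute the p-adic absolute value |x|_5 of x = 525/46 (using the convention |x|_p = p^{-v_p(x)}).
|525/46|_5 = 1/25

Step 1 — compute v_5(x) by factoring powers of 5 out of the numerator and denominator: v_5(525/46) = 2. Step 2 — apply |x|_p = p^{-v_p(x)} = 5^{-2} = 1/25.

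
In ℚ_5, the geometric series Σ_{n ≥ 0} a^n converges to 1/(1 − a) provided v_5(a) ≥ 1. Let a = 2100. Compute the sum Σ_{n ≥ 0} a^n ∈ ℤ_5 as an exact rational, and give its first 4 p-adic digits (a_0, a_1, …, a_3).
Σ a^n = 1/(1 − a) = -1/2099;  first 4 digits = (1, 0, 4, 1)

v_5(a) = 2 ≥ 1, so the series converges in ℤ_5 to 1/(1 − a) = 1/(1 − 2100) = -1/2099. Expand this rational in ℤ_5: compute digits iteratively via d_i = x_i mod 5, x_{i+1} = (x_i − d_i)/5. The first 4 digits are (1, 0, 4, 1).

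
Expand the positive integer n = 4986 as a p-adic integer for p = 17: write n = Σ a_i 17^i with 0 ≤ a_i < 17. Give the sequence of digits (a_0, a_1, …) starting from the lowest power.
(a_0, a_1, …) = (5, 4, 0, 1)

Repeated division by 17 gives the digits low-to-high: 4986 = 5 + 4·17^1 + 1·17^3. Digit sequence: (5, 4, 0, 1).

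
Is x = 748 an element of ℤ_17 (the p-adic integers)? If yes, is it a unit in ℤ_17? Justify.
x ∈ ℤ_17 but not a unit; v_17(x) = 1 > 0

ℤ_17 = {x ∈ ℚ_17 : v_17(x) ≥ 0} and ℤ_17^× = {x ∈ ℤ_17 : v_17(x) = 0}. Here v_17(748) = v_17(num) − v_17(den) = 1; compare against these criteria.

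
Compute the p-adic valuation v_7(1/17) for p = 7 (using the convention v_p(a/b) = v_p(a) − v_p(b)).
v_7(1/17) = 0

Factor powers of 7 from the numerator and denominator of the reduced fraction: 1 = 7^0 · 1 and 17 = 7^0 · 17. Apply v_p(a/b) = v_p(a) − v_p(b): v_7(1/17) = 0 − 0 = 0.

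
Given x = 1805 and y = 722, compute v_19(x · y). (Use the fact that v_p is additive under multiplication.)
v_19(1303210) = 4

v_p(x) = 2 (factor: 1805 = 19^2 · 5); v_p(y) = 2 (factor: 722 = 19^2 · 2). Additivity: v_p(xy) = v_p(x) + v_p(y) = 2 + 2 = 4. (Direct check: xy = 1303210 = 19^4 · (10).)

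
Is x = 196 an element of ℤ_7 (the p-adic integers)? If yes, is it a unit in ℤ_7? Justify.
x ∈ ℤ_7 but not a unit; v_7(x) = 2 > 0

ℤ_7 = {x ∈ ℚ_7 : v_7(x) ≥ 0} and ℤ_7^× = {x ∈ ℤ_7 : v_7(x) = 0}. Here v_7(196) = v_7(num) − v_7(den) = 2; compare against these criteria.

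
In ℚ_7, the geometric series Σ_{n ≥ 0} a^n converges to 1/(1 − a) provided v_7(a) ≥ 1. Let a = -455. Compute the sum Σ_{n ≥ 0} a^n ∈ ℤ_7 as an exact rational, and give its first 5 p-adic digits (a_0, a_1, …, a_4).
Σ a^n = 1/(1 − a) = 1/456;  first 5 digits = (1, 5, 1, 6, 6)

v_7(a) = 1 ≥ 1, so the series converges in ℤ_7 to 1/(1 − a) = 1/(1 − (-455)) = 1/456. Expand this rational in ℤ_7: compute digits iteratively via d_i = x_i mod 7, x_{i+1} = (x_i − d_i)/7. The first 5 digits are (1, 5, 1, 6, 6).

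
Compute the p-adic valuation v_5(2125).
v_5(2125) = 3

v_5(n) is the largest exponent k such that 5^k divides n. Factor out: 2125 = 5^3 · 17. (Sign doesn't affect v_p.) So v_5(2125) = 3.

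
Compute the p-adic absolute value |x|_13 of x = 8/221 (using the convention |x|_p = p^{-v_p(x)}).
|8/221|_13 = 13

Step 1 — compute v_13(x) by factoring powers of 13 out of the numerator and denominator: v_13(8/221) = -1. Step 2 — apply |x|_p = p^{-v_p(x)} = 13^{1} = 13.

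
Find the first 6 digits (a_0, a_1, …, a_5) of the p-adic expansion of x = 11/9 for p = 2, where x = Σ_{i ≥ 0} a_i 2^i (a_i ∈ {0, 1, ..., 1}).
(a_0, …, a_5) = (1, 1, 0, 0, 1, 1)

v_2(11/9) = 0 (numerator and denominator both coprime to 2), so x ∈ ℤ_2^×. Compute digits iteratively via a_i = x_i mod 2, x_{i+1} = (x_i − a_i)/2, with x_0 = x:
  x_0 = 11/9;  a_0 = 1;  x_1 = (x_0 − 1)/2 = 1/9
  x_1 = 1/9;  a_1 = 1;  x_2 = (x_1 − 1)/2 = -4/9
  x_2 = -4/9;  a_2 = 0;  x_3 = (x_2 − 0)/2 = -2/9
  x_3 = -2/9;  a_3 = 0;  x_4 = (x_3 − 0)/2 = -1/9
  x_4 = -1/9;  a_4 = 1;  x_5 = (x_4 − 1)/2 = -5/9
  x_5 = -5/9;  a_5 = 1;  x_6 = (x_5 − 1)/2 = -7/9
Digits: (1, 1, 0, 0, 1, 1).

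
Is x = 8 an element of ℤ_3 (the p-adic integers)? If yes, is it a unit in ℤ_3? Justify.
x ∈ ℤ_3^× (unit); v_3(x) = 0

ℤ_3 = {x ∈ ℚ_3 : v_3(x) ≥ 0} and ℤ_3^× = {x ∈ ℤ_3 : v_3(x) = 0}. Here v_3(8) = v_3(num) − v_3(den) = 0; compare against these criteria.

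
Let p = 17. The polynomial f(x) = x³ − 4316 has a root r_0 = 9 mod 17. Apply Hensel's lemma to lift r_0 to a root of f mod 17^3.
r_2 = 1998 (mod 4913)

Hensel: r_{i+1} = r_i − f(r_i)/f′(r_i) mod 17^{i+2}, where f′(x) = 3x². Iterate:
  r_0 = 9 (mod 17)
  r_1 = 264 (mod 289)
  r_2 = 1998 (mod 4913)
Final: r = 1998 with f(r) ≡ 0 mod 17^3.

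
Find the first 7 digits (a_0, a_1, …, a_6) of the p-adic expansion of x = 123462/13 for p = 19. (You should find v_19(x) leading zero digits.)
(a_0, …, a_6) = (0, 0, 0, 16, 8, 1, 16)

v_19(123462/13) = 3, so a_0 = ... = a_2 = 0. Factor out: x = 19^3 · u with u = 18/13 a unit in ℤ_19. Expand u iteratively via a_{v+i} = u_i mod 19, u_{i+1} = (u_i − a_{v+i})/19:
  u_0 = 18/13;  a_3 = 16;  u_1 = (u_0 − 16)/19 = -10/13
  u_1 = -10/13;  a_4 = 8;  u_2 = (u_1 − 8)/19 = -6/13
  u_2 = -6/13;  a_5 = 1;  u_3 = (u_2 − 1)/19 = -1/13
  u_3 = -1/13;  a_6 = 16;  u_4 = (u_3 − 16)/19 = -11/13
Digits: (0, 0, 0, 16, 8, 1, 16).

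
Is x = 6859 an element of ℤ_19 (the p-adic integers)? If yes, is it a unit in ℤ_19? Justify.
x ∈ ℤ_19 but not a unit; v_19(x) = 3 > 0

ℤ_19 = {x ∈ ℚ_19 : v_19(x) ≥ 0} and ℤ_19^× = {x ∈ ℤ_19 : v_19(x) = 0}. Here v_19(6859) = v_19(num) − v_19(den) = 3; compare against these criteria.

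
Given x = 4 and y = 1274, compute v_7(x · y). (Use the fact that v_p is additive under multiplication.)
v_7(5096) = 2

v_p(x) = 0 (factor: 4 = 7^0 · 4); v_p(y) = 2 (factor: 1274 = 7^2 · 26). Additivity: v_p(xy) = v_p(x) + v_p(y) = 0 + 2 = 2. (Direct check: xy = 5096 = 7^2 · (104).)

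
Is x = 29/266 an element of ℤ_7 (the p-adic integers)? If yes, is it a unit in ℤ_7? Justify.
x ∉ ℤ_7 (v_7(x) = -1 < 0)

ℤ_7 = {x ∈ ℚ_7 : v_7(x) ≥ 0} and ℤ_7^× = {x ∈ ℤ_7 : v_7(x) = 0}. Here v_7(29/266) = v_7(num) − v_7(den) = -1; compare against these criteria.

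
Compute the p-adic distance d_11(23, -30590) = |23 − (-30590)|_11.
d_11(23, -30590) = 1/1331

Step 1 — x − y = 23 − (-30590) = 30613. Step 2 — v_11(30613) = 3 (factor: 30613 = (11^3 · 23); the sign does not affect v_p). Step 3 — |x − y|_11 = 11^{-3} = 1/1331.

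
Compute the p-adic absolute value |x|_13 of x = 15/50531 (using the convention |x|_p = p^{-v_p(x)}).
|15/50531|_13 = 2197

Step 1 — compute v_13(x) by factoring powers of 13 out of the numerator and denominator: v_13(15/50531) = -3. Step 2 — apply |x|_p = p^{-v_p(x)} = 13^{3} = 2197.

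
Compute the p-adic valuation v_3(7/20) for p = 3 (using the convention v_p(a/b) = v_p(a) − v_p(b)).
v_3(7/20) = 0

Factor powers of 3 from the numerator and denominator of the reduced fraction: 7 = 3^0 · 7 and 20 = 3^0 · 20. Apply v_p(a/b) = v_p(a) − v_p(b): v_3(7/20) = 0 − 0 = 0.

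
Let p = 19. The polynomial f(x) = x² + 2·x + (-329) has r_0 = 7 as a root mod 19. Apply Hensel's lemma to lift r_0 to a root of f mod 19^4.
r_3 = 61168 (mod 130321)

Hensel: r_{i+1} = r_i − f(r_i)·(f′(r_i))^{-1} mod 19^{i+2}, f′(x) = 2x + 2. Iterate:
  r_0 = 7 (mod 19)
  r_1 = 159 (mod 361)
  r_2 = 6296 (mod 6859)
  r_3 = 61168 (mod 130321)
Final: r = 61168 satisfies f(r) ≡ 0 mod 19^4.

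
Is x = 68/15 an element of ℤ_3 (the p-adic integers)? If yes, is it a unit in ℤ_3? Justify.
x ∉ ℤ_3 (v_3(x) = -1 < 0)

ℤ_3 = {x ∈ ℚ_3 : v_3(x) ≥ 0} and ℤ_3^× = {x ∈ ℤ_3 : v_3(x) = 0}. Here v_3(68/15) = v_3(num) − v_3(den) = -1; compare against these criteria.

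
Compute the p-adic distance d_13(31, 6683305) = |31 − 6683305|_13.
d_13(31, 6683305) = 1/371293

Step 1 — x − y = 31 − 6683305 = -6683274. Step 2 — v_13(-6683274) = 5 (factor: -6683274 = −(13^5 · 18); the sign does not affect v_p). Step 3 — |x − y|_13 = 13^{-5} = 1/371293.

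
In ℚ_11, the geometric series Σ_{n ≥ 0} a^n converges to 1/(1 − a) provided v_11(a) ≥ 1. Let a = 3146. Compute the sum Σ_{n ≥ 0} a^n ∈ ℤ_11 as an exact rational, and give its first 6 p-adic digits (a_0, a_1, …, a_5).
Σ a^n = 1/(1 − a) = -1/3145;  first 6 digits = (1, 0, 4, 2, 5, 6)

v_11(a) = 2 ≥ 1, so the series converges in ℤ_11 to 1/(1 − a) = 1/(1 − 3146) = -1/3145. Expand this rational in ℤ_11: compute digits iteratively via d_i = x_i mod 11, x_{i+1} = (x_i − d_i)/11. The first 6 digits are (1, 0, 4, 2, 5, 6).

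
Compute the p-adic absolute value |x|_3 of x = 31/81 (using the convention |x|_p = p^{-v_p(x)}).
|31/81|_3 = 81

Step 1 — compute v_3(x) by factoring powers of 3 out of the numerator and denominator: v_3(31/81) = -4. Step 2 — apply |x|_p = p^{-v_p(x)} = 3^{4} = 81.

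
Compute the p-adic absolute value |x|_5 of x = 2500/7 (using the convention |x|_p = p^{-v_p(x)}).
|2500/7|_5 = 1/625

Step 1 — compute v_5(x) by factoring powers of 5 out of the numerator and denominator: v_5(2500/7) = 4. Step 2 — apply |x|_p = p^{-v_p(x)} = 5^{-4} = 1/625.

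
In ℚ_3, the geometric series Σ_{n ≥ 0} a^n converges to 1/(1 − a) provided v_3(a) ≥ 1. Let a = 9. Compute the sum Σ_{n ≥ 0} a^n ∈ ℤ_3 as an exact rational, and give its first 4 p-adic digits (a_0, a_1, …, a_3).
Σ a^n = 1/(1 − a) = -1/8;  first 4 digits = (1, 0, 1, 0)

v_3(a) = 2 ≥ 1, so the series converges in ℤ_3 to 1/(1 − a) = 1/(1 − 9) = -1/8. Expand this rational in ℤ_3: compute digits iteratively via d_i = x_i mod 3, x_{i+1} = (x_i − d_i)/3. The first 4 digits are (1, 0, 1, 0).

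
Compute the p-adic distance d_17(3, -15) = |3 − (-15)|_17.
d_17(3, -15) = 1

Step 1 — x − y = 3 − (-15) = 18. Step 2 — v_17(18) = 0 (factor: 18 = (17^0 · 18); the sign does not affect v_p). Step 3 — |x − y|_17 = 17^{0} = 1.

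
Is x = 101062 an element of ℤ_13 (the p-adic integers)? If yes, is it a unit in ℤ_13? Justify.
x ∈ ℤ_13 but not a unit; v_13(x) = 3 > 0

ℤ_13 = {x ∈ ℚ_13 : v_13(x) ≥ 0} and ℤ_13^× = {x ∈ ℤ_13 : v_13(x) = 0}. Here v_13(101062) = v_13(num) − v_13(den) = 3; compare against these criteria.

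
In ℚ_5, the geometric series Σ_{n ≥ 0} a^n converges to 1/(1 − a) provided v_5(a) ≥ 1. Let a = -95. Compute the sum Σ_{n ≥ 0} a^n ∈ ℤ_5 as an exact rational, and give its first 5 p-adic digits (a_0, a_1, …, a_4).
Σ a^n = 1/(1 − a) = 1/96;  first 5 digits = (1, 1, 2, 2, 3)

v_5(a) = 1 ≥ 1, so the series converges in ℤ_5 to 1/(1 − a) = 1/(1 − (-95)) = 1/96. Expand this rational in ℤ_5: compute digits iteratively via d_i = x_i mod 5, x_{i+1} = (x_i − d_i)/5. The first 5 digits are (1, 1, 2, 2, 3).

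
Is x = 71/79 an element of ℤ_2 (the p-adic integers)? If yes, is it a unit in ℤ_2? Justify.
x ∈ ℤ_2^× (unit); v_2(x) = 0

ℤ_2 = {x ∈ ℚ_2 : v_2(x) ≥ 0} and ℤ_2^× = {x ∈ ℤ_2 : v_2(x) = 0}. Here v_2(71/79) = v_2(num) − v_2(den) = 0; compare against these criteria.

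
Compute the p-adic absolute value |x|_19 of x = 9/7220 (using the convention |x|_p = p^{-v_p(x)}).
|9/7220|_19 = 361

Step 1 — compute v_19(x) by factoring powers of 19 out of the numerator and denominator: v_19(9/7220) = -2. Step 2 — apply |x|_p = p^{-v_p(x)} = 19^{2} = 361.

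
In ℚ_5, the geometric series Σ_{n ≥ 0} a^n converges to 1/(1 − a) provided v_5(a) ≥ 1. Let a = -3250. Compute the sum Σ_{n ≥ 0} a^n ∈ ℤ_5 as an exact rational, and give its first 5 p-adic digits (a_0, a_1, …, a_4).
Σ a^n = 1/(1 − a) = 1/3251;  first 5 digits = (1, 0, 0, 4, 4)

v_5(a) = 3 ≥ 1, so the series converges in ℤ_5 to 1/(1 − a) = 1/(1 − (-3250)) = 1/3251. Expand this rational in ℤ_5: compute digits iteratively via d_i = x_i mod 5, x_{i+1} = (x_i − d_i)/5. The first 5 digits are (1, 0, 0, 4, 4).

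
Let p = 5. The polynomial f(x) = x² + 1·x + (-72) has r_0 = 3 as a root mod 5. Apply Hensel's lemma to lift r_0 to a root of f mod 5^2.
r_1 = 8 (mod 25)

Hensel: r_{i+1} = r_i − f(r_i)·(f′(r_i))^{-1} mod 5^{i+2}, f′(x) = 2x + 1. Iterate:
  r_0 = 3 (mod 5)
  r_1 = 8 (mod 25)
Final: r = 8 satisfies f(r) ≡ 0 mod 5^2.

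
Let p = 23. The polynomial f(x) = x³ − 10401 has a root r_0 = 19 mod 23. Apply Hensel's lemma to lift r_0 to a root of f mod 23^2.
r_1 = 203 (mod 529)

Hensel: r_{i+1} = r_i − f(r_i)/f′(r_i) mod 23^{i+2}, where f′(x) = 3x². Iterate:
  r_0 = 19 (mod 23)
  r_1 = 203 (mod 529)
Final: r = 203 with f(r) ≡ 0 mod 23^2.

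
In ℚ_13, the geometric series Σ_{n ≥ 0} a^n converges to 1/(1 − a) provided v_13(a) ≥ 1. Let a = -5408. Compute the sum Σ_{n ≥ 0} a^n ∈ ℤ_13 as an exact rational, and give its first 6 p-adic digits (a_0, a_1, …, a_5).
Σ a^n = 1/(1 − a) = 1/5409;  first 6 digits = (1, 0, 7, 10, 9, 0)

v_13(a) = 2 ≥ 1, so the series converges in ℤ_13 to 1/(1 − a) = 1/(1 − (-5408)) = 1/5409. Expand this rational in ℤ_13: compute digits iteratively via d_i = x_i mod 13, x_{i+1} = (x_i − d_i)/13. The first 6 digits are (1, 0, 7, 10, 9, 0).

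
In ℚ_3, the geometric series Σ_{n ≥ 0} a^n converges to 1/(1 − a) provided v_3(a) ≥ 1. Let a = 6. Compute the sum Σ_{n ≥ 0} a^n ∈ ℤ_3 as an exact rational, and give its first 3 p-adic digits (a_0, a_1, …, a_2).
Σ a^n = 1/(1 − a) = -1/5;  first 3 digits = (1, 2, 1)

v_3(a) = 1 ≥ 1, so the series converges in ℤ_3 to 1/(1 − a) = 1/(1 − 6) = -1/5. Expand this rational in ℤ_3: compute digits iteratively via d_i = x_i mod 3, x_{i+1} = (x_i − d_i)/3. The first 3 digits are (1, 2, 1).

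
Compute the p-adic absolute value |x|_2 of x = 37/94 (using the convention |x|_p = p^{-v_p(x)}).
|37/94|_2 = 2

Step 1 — compute v_2(x) by factoring powers of 2 out of the numerator and denominator: v_2(37/94) = -1. Step 2 — apply |x|_p = p^{-v_p(x)} = 2^{1} = 2.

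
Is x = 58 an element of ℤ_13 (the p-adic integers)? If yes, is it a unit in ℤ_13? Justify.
x ∈ ℤ_13^× (unit); v_13(x) = 0

ℤ_13 = {x ∈ ℚ_13 : v_13(x) ≥ 0} and ℤ_13^× = {x ∈ ℤ_13 : v_13(x) = 0}. Here v_13(58) = v_13(num) − v_13(den) = 0; compare against these criteria.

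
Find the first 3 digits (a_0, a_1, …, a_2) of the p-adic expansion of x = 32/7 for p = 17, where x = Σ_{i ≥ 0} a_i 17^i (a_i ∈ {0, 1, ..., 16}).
(a_0, …, a_2) = (7, 12, 9)

v_17(32/7) = 0 (numerator and denominator both coprime to 17), so x ∈ ℤ_17^×. Compute digits iteratively via a_i = x_i mod 17, x_{i+1} = (x_i − a_i)/17, with x_0 = x:
  x_0 = 32/7;  a_0 = 7;  x_1 = (x_0 − 7)/17 = -1/7
  x_1 = -1/7;  a_1 = 12;  x_2 = (x_1 − 12)/17 = -5/7
  x_2 = -5/7;  a_2 = 9;  x_3 = (x_2 − 9)/17 = -4/7
Digits: (7, 12, 9).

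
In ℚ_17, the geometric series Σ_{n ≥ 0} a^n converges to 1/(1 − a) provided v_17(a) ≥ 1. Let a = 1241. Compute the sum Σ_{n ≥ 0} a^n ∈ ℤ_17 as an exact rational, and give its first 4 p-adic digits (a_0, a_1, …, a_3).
Σ a^n = 1/(1 − a) = -1/1240;  first 4 digits = (1, 5, 12, 13)

v_17(a) = 1 ≥ 1, so the series converges in ℤ_17 to 1/(1 − a) = 1/(1 − 1241) = -1/1240. Expand this rational in ℤ_17: compute digits iteratively via d_i = x_i mod 17, x_{i+1} = (x_i − d_i)/17. The first 4 digits are (1, 5, 12, 13).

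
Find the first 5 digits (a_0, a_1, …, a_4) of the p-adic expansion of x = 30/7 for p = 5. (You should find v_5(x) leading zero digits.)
(a_0, …, a_4) = (0, 3, 1, 4, 2)

v_5(30/7) = 1, so a_0 = ... = a_0 = 0. Factor out: x = 5^1 · u with u = 6/7 a unit in ℤ_5. Expand u iteratively via a_{v+i} = u_i mod 5, u_{i+1} = (u_i − a_{v+i})/5:
  u_0 = 6/7;  a_1 = 3;  u_1 = (u_0 − 3)/5 = -3/7
  u_1 = -3/7;  a_2 = 1;  u_2 = (u_1 − 1)/5 = -2/7
  u_2 = -2/7;  a_3 = 4;  u_3 = (u_2 − 4)/5 = -6/7
  u_3 = -6/7;  a_4 = 2;  u_4 = (u_3 − 2)/5 = -4/7
Digits: (0, 3, 1, 4, 2).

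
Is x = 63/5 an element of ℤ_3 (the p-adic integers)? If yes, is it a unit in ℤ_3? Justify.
x ∈ ℤ_3 but not a unit; v_3(x) = 2 > 0

ℤ_3 = {x ∈ ℚ_3 : v_3(x) ≥ 0} and ℤ_3^× = {x ∈ ℤ_3 : v_3(x) = 0}. Here v_3(63/5) = v_3(num) − v_3(den) = 2; compare against these criteria.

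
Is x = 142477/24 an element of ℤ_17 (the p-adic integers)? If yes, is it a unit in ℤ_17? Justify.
x ∈ ℤ_17 but not a unit; v_17(x) = 3 > 0

ℤ_17 = {x ∈ ℚ_17 : v_17(x) ≥ 0} and ℤ_17^× = {x ∈ ℤ_17 : v_17(x) = 0}. Here v_17(142477/24) = v_17(num) − v_17(den) = 3; compare against these criteria.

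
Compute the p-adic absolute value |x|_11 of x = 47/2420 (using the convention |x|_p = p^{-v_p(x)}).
|47/2420|_11 = 121

Step 1 — compute v_11(x) by factoring powers of 11 out of the numerator and denominator: v_11(47/2420) = -2. Step 2 — apply |x|_p = p^{-v_p(x)} = 11^{2} = 121.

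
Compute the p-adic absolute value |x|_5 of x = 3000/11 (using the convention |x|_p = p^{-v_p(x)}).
|3000/11|_5 = 1/125

Step 1 — compute v_5(x) by factoring powers of 5 out of the numerator and denominator: v_5(3000/11) = 3. Step 2 — apply |x|_p = p^{-v_p(x)} = 5^{-3} = 1/125.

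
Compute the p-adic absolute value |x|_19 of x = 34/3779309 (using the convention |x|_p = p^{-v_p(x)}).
|34/3779309|_19 = 130321

Step 1 — compute v_19(x) by factoring powers of 19 out of the numerator and denominator: v_19(34/3779309) = -4. Step 2 — apply |x|_p = p^{-v_p(x)} = 19^{4} = 130321.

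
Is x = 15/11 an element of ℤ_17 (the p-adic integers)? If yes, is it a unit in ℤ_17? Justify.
x ∈ ℤ_17^× (unit); v_17(x) = 0

ℤ_17 = {x ∈ ℚ_17 : v_17(x) ≥ 0} and ℤ_17^× = {x ∈ ℤ_17 : v_17(x) = 0}. Here v_17(15/11) = v_17(num) − v_17(den) = 0; compare against these criteria.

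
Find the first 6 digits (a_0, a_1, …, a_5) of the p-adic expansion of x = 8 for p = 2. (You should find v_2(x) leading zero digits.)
(a_0, …, a_5) = (0, 0, 0, 1, 0, 0)

v_2(8) = 3, so a_0 = ... = a_2 = 0. Factor out: x = 2^3 · u with u = 1 a unit in ℤ_2. Expand u iteratively via a_{v+i} = u_i mod 2, u_{i+1} = (u_i − a_{v+i})/2:
  u_0 = 1;  a_3 = 1;  u_1 = (u_0 − 1)/2 = 0
  u_1 = 0;  a_4 = 0;  u_2 = (u_1 − 0)/2 = 0
  u_2 = 0;  a_5 = 0;  u_3 = (u_2 − 0)/2 = 0
Digits: (0, 0, 0, 1, 0, 0).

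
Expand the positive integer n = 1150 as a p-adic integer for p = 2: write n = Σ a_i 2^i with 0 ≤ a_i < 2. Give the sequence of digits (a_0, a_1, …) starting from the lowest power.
(a_0, a_1, …) = (0, 1, 1, 1, 1, 1, 1, 0, 0, 0, 1)

Repeated division by 2 gives the digits low-to-high: 1150 = 1·2^1 + 1·2^2 + 1·2^3 + 1·2^4 + 1·2^5 + 1·2^6 + 1·2^10. Digit sequence: (0, 1, 1, 1, 1, 1, 1, 0, 0, 0, 1).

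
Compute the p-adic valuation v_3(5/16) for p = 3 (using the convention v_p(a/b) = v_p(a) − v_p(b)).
v_3(5/16) = 0

Factor powers of 3 from the numerator and denominator of the reduced fraction: 5 = 3^0 · 5 and 16 = 3^0 · 16. Apply v_p(a/b) = v_p(a) − v_p(b): v_3(5/16) = 0 − 0 = 0.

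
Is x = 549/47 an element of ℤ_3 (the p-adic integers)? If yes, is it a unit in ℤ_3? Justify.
x ∈ ℤ_3 but not a unit; v_3(x) = 2 > 0

ℤ_3 = {x ∈ ℚ_3 : v_3(x) ≥ 0} and ℤ_3^× = {x ∈ ℤ_3 : v_3(x) = 0}. Here v_3(549/47) = v_3(num) − v_3(den) = 2; compare against these criteria.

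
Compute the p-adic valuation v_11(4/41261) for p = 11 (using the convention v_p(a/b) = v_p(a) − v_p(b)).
v_11(4/41261) = -3

Factor powers of 11 from the numerator and denominator of the reduced fraction: 4 = 11^0 · 4 and 41261 = 11^3 · 31. Apply v_p(a/b) = v_p(a) − v_p(b): v_11(4/41261) = 0 − 3 = -3.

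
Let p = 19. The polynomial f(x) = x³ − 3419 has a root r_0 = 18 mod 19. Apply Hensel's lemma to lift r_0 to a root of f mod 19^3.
r_2 = 4388 (mod 6859)

Hensel: r_{i+1} = r_i − f(r_i)/f′(r_i) mod 19^{i+2}, where f′(x) = 3x². Iterate:
  r_0 = 18 (mod 19)
  r_1 = 56 (mod 361)
  r_2 = 4388 (mod 6859)
Final: r = 4388 with f(r) ≡ 0 mod 19^3.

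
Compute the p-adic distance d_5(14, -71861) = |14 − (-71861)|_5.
d_5(14, -71861) = 1/3125

Step 1 — x − y = 14 − (-71861) = 71875. Step 2 — v_5(71875) = 5 (factor: 71875 = (5^5 · 23); the sign does not affect v_p). Step 3 — |x − y|_5 = 5^{-5} = 1/3125.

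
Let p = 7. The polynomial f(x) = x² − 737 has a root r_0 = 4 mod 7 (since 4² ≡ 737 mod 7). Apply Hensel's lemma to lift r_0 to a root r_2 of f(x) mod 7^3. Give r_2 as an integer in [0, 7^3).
r_2 = 284 (mod 343)

Hensel's recurrence: r_{i+1} = r_i − f(r_i)·(f′(r_i))^{-1} mod 7^{i+2}, with f′(x) = 2x. Iterate:
  r_0 = 4 (mod 7)
  r_1 = 39 (mod 49)
  r_2 = 284 (mod 343)
Final: r_2 = 284, and one checks f(r_2) ≡ 0 mod 7^3.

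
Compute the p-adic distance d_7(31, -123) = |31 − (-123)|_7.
d_7(31, -123) = 1/7

Step 1 — x − y = 31 − (-123) = 154. Step 2 — v_7(154) = 1 (factor: 154 = (7^1 · 22); the sign does not affect v_p). Step 3 — |x − y|_7 = 7^{-1} = 1/7.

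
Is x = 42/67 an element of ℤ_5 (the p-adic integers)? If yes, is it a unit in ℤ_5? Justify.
x ∈ ℤ_5^× (unit); v_5(x) = 0

ℤ_5 = {x ∈ ℚ_5 : v_5(x) ≥ 0} and ℤ_5^× = {x ∈ ℤ_5 : v_5(x) = 0}. Here v_5(42/67) = v_5(num) − v_5(den) = 0; compare against these criteria.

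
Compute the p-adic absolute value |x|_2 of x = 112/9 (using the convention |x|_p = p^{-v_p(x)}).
|112/9|_2 = 1/16

Step 1 — compute v_2(x) by factoring powers of 2 out of the numerator and denominator: v_2(112/9) = 4. Step 2 — apply |x|_p = p^{-v_p(x)} = 2^{-4} = 1/16.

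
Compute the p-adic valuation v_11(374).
v_11(374) = 1

v_11(n) is the largest exponent k such that 11^k divides n. Factor out: 374 = 11^1 · 34. (Sign doesn't affect v_p.) So v_11(374) = 1.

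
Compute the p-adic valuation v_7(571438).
v_7(571438) = 5

v_7(n) is the largest exponent k such that 7^k divides n. Factor out: 571438 = 7^5 · 34. (Sign doesn't affect v_p.) So v_7(571438) = 5.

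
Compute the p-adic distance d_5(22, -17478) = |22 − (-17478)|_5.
d_5(22, -17478) = 1/625

Step 1 — x − y = 22 − (-17478) = 17500. Step 2 — v_5(17500) = 4 (factor: 17500 = (5^4 · 28); the sign does not affect v_p). Step 3 — |x − y|_5 = 5^{-4} = 1/625.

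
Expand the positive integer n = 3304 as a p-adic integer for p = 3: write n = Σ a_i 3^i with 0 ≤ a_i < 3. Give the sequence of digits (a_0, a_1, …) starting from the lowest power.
(a_0, a_1, …) = (1, 0, 1, 2, 1, 1, 1, 1)

Repeated division by 3 gives the digits low-to-high: 3304 = 1 + 1·3^2 + 2·3^3 + 1·3^4 + 1·3^5 + 1·3^6 + 1·3^7. Digit sequence: (1, 0, 1, 2, 1, 1, 1, 1).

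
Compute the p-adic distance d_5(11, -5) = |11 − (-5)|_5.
d_5(11, -5) = 1

Step 1 — x − y = 11 − (-5) = 16. Step 2 — v_5(16) = 0 (factor: 16 = (5^0 · 16); the sign does not affect v_p). Step 3 — |x − y|_5 = 5^{0} = 1.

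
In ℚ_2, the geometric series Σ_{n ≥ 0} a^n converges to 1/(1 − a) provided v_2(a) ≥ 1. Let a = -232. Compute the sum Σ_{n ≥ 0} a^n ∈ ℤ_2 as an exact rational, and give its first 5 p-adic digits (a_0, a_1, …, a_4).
Σ a^n = 1/(1 − a) = 1/233;  first 5 digits = (1, 0, 0, 1, 1)

v_2(a) = 3 ≥ 1, so the series converges in ℤ_2 to 1/(1 − a) = 1/(1 − (-232)) = 1/233. Expand this rational in ℤ_2: compute digits iteratively via d_i = x_i mod 2, x_{i+1} = (x_i − d_i)/2. The first 5 digits are (1, 0, 0, 1, 1).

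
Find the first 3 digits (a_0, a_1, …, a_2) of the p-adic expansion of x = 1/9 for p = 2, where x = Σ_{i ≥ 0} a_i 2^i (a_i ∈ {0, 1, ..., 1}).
(a_0, …, a_2) = (1, 0, 0)

v_2(1/9) = 0 (numerator and denominator both coprime to 2), so x ∈ ℤ_2^×. Compute digits iteratively via a_i = x_i mod 2, x_{i+1} = (x_i − a_i)/2, with x_0 = x:
  x_0 = 1/9;  a_0 = 1;  x_1 = (x_0 − 1)/2 = -4/9
  x_1 = -4/9;  a_1 = 0;  x_2 = (x_1 − 0)/2 = -2/9
  x_2 = -2/9;  a_2 = 0;  x_3 = (x_2 − 0)/2 = -1/9
Digits: (1, 0, 0).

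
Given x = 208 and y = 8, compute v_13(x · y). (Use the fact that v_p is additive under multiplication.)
v_13(1664) = 1

v_p(x) = 1 (factor: 208 = 13^1 · 16); v_p(y) = 0 (factor: 8 = 13^0 · 8). Additivity: v_p(xy) = v_p(x) + v_p(y) = 1 + 0 = 1. (Direct check: xy = 1664 = 13^1 · (128).)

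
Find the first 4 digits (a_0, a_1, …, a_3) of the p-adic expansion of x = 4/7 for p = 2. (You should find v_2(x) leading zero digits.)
(a_0, …, a_3) = (0, 0, 1, 1)

v_2(4/7) = 2, so a_0 = ... = a_1 = 0. Factor out: x = 2^2 · u with u = 1/7 a unit in ℤ_2. Expand u iteratively via a_{v+i} = u_i mod 2, u_{i+1} = (u_i − a_{v+i})/2:
  u_0 = 1/7;  a_2 = 1;  u_1 = (u_0 − 1)/2 = -3/7
  u_1 = -3/7;  a_3 = 1;  u_2 = (u_1 − 1)/2 = -5/7
Digits: (0, 0, 1, 1).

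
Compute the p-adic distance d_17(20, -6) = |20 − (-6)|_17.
d_17(20, -6) = 1

Step 1 — x − y = 20 − (-6) = 26. Step 2 — v_17(26) = 0 (factor: 26 = (17^0 · 26); the sign does not affect v_p). Step 3 — |x − y|_17 = 17^{0} = 1.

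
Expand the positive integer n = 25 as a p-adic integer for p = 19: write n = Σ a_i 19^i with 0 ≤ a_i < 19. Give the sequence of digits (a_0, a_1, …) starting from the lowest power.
(a_0, a_1, …) = (6, 1)

Repeated division by 19 gives the digits low-to-high: 25 = 6 + 1·19^1. Digit sequence: (6, 1).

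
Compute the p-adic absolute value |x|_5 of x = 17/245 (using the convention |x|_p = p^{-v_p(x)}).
|17/245|_5 = 5

Step 1 — compute v_5(x) by factoring powers of 5 out of the numerator and denominator: v_5(17/245) = -1. Step 2 — apply |x|_p = p^{-v_p(x)} = 5^{1} = 5.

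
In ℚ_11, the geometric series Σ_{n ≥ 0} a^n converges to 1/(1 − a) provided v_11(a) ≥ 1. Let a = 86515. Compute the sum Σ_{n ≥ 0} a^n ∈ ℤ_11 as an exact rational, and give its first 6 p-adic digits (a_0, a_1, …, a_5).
Σ a^n = 1/(1 − a) = -1/86514;  first 6 digits = (1, 0, 0, 10, 5, 0)

v_11(a) = 3 ≥ 1, so the series converges in ℤ_11 to 1/(1 − a) = 1/(1 − 86515) = -1/86514. Expand this rational in ℤ_11: compute digits iteratively via d_i = x_i mod 11, x_{i+1} = (x_i − d_i)/11. The first 6 digits are (1, 0, 0, 10, 5, 0).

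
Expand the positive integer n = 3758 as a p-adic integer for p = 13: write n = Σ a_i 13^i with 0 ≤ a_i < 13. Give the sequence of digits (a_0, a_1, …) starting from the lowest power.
(a_0, a_1, …) = (1, 3, 9, 1)

Repeated division by 13 gives the digits low-to-high: 3758 = 1 + 3·13^1 + 9·13^2 + 1·13^3. Digit sequence: (1, 3, 9, 1).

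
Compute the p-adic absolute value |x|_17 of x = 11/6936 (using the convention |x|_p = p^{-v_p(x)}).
|11/6936|_17 = 289

Step 1 — compute v_17(x) by factoring powers of 17 out of the numerator and denominator: v_17(11/6936) = -2. Step 2 — apply |x|_p = p^{-v_p(x)} = 17^{2} = 289.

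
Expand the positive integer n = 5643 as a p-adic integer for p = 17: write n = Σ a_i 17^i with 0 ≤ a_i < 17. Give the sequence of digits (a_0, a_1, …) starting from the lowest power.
(a_0, a_1, …) = (16, 8, 2, 1)

Repeated division by 17 gives the digits low-to-high: 5643 = 16 + 8·17^1 + 2·17^2 + 1·17^3. Digit sequence: (16, 8, 2, 1).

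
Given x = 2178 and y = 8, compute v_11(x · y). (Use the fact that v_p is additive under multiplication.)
v_11(17424) = 2

v_p(x) = 2 (factor: 2178 = 11^2 · 18); v_p(y) = 0 (factor: 8 = 11^0 · 8). Additivity: v_p(xy) = v_p(x) + v_p(y) = 2 + 0 = 2. (Direct check: xy = 17424 = 11^2 · (144).)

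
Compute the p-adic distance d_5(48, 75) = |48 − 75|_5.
d_5(48, 75) = 1

Step 1 — x − y = 48 − 75 = -27. Step 2 — v_5(-27) = 0 (factor: -27 = −(5^0 · 27); the sign does not affect v_p). Step 3 — |x − y|_5 = 5^{0} = 1.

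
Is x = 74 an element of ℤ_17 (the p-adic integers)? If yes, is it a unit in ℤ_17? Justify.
x ∈ ℤ_17^× (unit); v_17(x) = 0

ℤ_17 = {x ∈ ℚ_17 : v_17(x) ≥ 0} and ℤ_17^× = {x ∈ ℤ_17 : v_17(x) = 0}. Here v_17(74) = v_17(num) − v_17(den) = 0; compare against these criteria.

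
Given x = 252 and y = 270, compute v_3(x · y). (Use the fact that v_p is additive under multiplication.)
v_3(68040) = 5

v_p(x) = 2 (factor: 252 = 3^2 · 28); v_p(y) = 3 (factor: 270 = 3^3 · 10). Additivity: v_p(xy) = v_p(x) + v_p(y) = 2 + 3 = 5. (Direct check: xy = 68040 = 3^5 · (280).)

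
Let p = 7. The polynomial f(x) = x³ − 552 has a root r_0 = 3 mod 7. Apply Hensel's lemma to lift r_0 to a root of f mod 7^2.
r_1 = 17 (mod 49)

Hensel: r_{i+1} = r_i − f(r_i)/f′(r_i) mod 7^{i+2}, where f′(x) = 3x². Iterate:
  r_0 = 3 (mod 7)
  r_1 = 17 (mod 49)
Final: r = 17 with f(r) ≡ 0 mod 7^2.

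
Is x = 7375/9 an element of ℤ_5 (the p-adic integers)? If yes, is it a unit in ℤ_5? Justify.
x ∈ ℤ_5 but not a unit; v_5(x) = 3 > 0

ℤ_5 = {x ∈ ℚ_5 : v_5(x) ≥ 0} and ℤ_5^× = {x ∈ ℤ_5 : v_5(x) = 0}. Here v_5(7375/9) = v_5(num) − v_5(den) = 3; compare against these criteria.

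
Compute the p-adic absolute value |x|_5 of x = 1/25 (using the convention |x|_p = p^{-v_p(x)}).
|1/25|_5 = 25

Step 1 — compute v_5(x) by factoring powers of 5 out of the numerator and denominator: v_5(1/25) = -2. Step 2 — apply |x|_p = p^{-v_p(x)} = 5^{2} = 25.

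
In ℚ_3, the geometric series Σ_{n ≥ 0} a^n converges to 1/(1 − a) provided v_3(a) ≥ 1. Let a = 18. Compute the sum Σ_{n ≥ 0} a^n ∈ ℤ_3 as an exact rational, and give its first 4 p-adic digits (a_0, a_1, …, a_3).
Σ a^n = 1/(1 − a) = -1/17;  first 4 digits = (1, 0, 2, 0)

v_3(a) = 2 ≥ 1, so the series converges in ℤ_3 to 1/(1 − a) = 1/(1 − 18) = -1/17. Expand this rational in ℤ_3: compute digits iteratively via d_i = x_i mod 3, x_{i+1} = (x_i − d_i)/3. The first 4 digits are (1, 0, 2, 0).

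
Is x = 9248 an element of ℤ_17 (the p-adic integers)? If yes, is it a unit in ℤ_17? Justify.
x ∈ ℤ_17 but not a unit; v_17(x) = 2 > 0

ℤ_17 = {x ∈ ℚ_17 : v_17(x) ≥ 0} and ℤ_17^× = {x ∈ ℤ_17 : v_17(x) = 0}. Here v_17(9248) = v_17(num) − v_17(den) = 2; compare against these criteria.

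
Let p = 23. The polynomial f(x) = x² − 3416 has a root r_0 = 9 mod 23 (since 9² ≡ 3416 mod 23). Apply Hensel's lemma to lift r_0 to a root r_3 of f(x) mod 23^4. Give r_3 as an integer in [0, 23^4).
r_3 = 148520 (mod 279841)

Hensel's recurrence: r_{i+1} = r_i − f(r_i)·(f′(r_i))^{-1} mod 23^{i+2}, with f′(x) = 2x. Iterate:
  r_0 = 9 (mod 23)
  r_1 = 400 (mod 529)
  r_2 = 2516 (mod 12167)
  r_3 = 148520 (mod 279841)
Final: r_3 = 148520, and one checks f(r_3) ≡ 0 mod 23^4.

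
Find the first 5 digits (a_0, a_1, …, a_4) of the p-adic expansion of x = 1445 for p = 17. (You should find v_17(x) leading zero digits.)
(a_0, …, a_4) = (0, 0, 5, 0, 0)

v_17(1445) = 2, so a_0 = ... = a_1 = 0. Factor out: x = 17^2 · u with u = 5 a unit in ℤ_17. Expand u iteratively via a_{v+i} = u_i mod 17, u_{i+1} = (u_i − a_{v+i})/17:
  u_0 = 5;  a_2 = 5;  u_1 = (u_0 − 5)/17 = 0
  u_1 = 0;  a_3 = 0;  u_2 = (u_1 − 0)/17 = 0
  u_2 = 0;  a_4 = 0;  u_3 = (u_2 − 0)/17 = 0
Digits: (0, 0, 5, 0, 0).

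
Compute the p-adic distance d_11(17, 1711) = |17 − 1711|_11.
d_11(17, 1711) = 1/121

Step 1 — x − y = 17 − 1711 = -1694. Step 2 — v_11(-1694) = 2 (factor: -1694 = −(11^2 · 14); the sign does not affect v_p). Step 3 — |x − y|_11 = 11^{-2} = 1/121.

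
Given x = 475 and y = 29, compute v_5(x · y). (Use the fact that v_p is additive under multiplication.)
v_5(13775) = 2

v_p(x) = 2 (factor: 475 = 5^2 · 19); v_p(y) = 0 (factor: 29 = 5^0 · 29). Additivity: v_p(xy) = v_p(x) + v_p(y) = 2 + 0 = 2. (Direct check: xy = 13775 = 5^2 · (551).)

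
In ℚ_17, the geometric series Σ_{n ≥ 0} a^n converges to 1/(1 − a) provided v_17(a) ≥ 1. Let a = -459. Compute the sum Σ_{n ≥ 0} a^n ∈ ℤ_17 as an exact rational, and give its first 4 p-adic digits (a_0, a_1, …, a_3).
Σ a^n = 1/(1 − a) = 1/460;  first 4 digits = (1, 7, 13, 11)

v_17(a) = 1 ≥ 1, so the series converges in ℤ_17 to 1/(1 − a) = 1/(1 − (-459)) = 1/460. Expand this rational in ℤ_17: compute digits iteratively via d_i = x_i mod 17, x_{i+1} = (x_i − d_i)/17. The first 4 digits are (1, 7, 13, 11).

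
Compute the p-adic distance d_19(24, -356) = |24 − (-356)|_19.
d_19(24, -356) = 1/19

Step 1 — x − y = 24 − (-356) = 380. Step 2 — v_19(380) = 1 (factor: 380 = (19^1 · 20); the sign does not affect v_p). Step 3 — |x − y|_19 = 19^{-1} = 1/19.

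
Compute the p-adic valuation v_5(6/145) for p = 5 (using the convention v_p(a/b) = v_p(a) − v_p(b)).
v_5(6/145) = -1

Factor powers of 5 from the numerator and denominator of the reduced fraction: 6 = 5^0 · 6 and 145 = 5^1 · 29. Apply v_p(a/b) = v_p(a) − v_p(b): v_5(6/145) = 0 − 1 = -1.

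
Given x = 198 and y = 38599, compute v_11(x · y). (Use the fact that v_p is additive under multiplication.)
v_11(7642602) = 4

v_p(x) = 1 (factor: 198 = 11^1 · 18); v_p(y) = 3 (factor: 38599 = 11^3 · 29). Additivity: v_p(xy) = v_p(x) + v_p(y) = 1 + 3 = 4. (Direct check: xy = 7642602 = 11^4 · (522).)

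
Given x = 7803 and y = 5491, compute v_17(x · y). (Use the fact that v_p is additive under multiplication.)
v_17(42846273) = 4

v_p(x) = 2 (factor: 7803 = 17^2 · 27); v_p(y) = 2 (factor: 5491 = 17^2 · 19). Additivity: v_p(xy) = v_p(x) + v_p(y) = 2 + 2 = 4. (Direct check: xy = 42846273 = 17^4 · (513).)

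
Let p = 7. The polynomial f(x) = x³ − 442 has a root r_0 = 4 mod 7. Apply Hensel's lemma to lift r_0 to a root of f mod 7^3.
r_2 = 263 (mod 343)

Hensel: r_{i+1} = r_i − f(r_i)/f′(r_i) mod 7^{i+2}, where f′(x) = 3x². Iterate:
  r_0 = 4 (mod 7)
  r_1 = 18 (mod 49)
  r_2 = 263 (mod 343)
Final: r = 263 with f(r) ≡ 0 mod 7^3.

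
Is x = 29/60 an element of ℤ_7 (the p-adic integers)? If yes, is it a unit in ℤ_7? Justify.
x ∈ ℤ_7^× (unit); v_7(x) = 0

ℤ_7 = {x ∈ ℚ_7 : v_7(x) ≥ 0} and ℤ_7^× = {x ∈ ℤ_7 : v_7(x) = 0}. Here v_7(29/60) = v_7(num) − v_7(den) = 0; compare against these criteria.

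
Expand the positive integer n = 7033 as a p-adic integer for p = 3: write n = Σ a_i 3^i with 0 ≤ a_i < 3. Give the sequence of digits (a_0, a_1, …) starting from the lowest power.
(a_0, a_1, …) = (1, 1, 1, 2, 2, 1, 0, 0, 1)

Repeated division by 3 gives the digits low-to-high: 7033 = 1 + 1·3^1 + 1·3^2 + 2·3^3 + 2·3^4 + 1·3^5 + 1·3^8. Digit sequence: (1, 1, 1, 2, 2, 1, 0, 0, 1).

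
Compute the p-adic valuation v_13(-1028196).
v_13(-1028196) = 4

v_13(n) is the largest exponent k such that 13^k divides n. Factor out: -1028196 = -13^4 · 36. (Sign doesn't affect v_p.) So v_13(-1028196) = 4.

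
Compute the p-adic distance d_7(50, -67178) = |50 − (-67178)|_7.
d_7(50, -67178) = 1/16807

Step 1 — x − y = 50 − (-67178) = 67228. Step 2 — v_7(67228) = 5 (factor: 67228 = (7^5 · 4); the sign does not affect v_p). Step 3 — |x − y|_7 = 7^{-5} = 1/16807.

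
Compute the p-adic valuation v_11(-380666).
v_11(-380666) = 4

v_11(n) is the largest exponent k such that 11^k divides n. Factor out: -380666 = -11^4 · 26. (Sign doesn't affect v_p.) So v_11(-380666) = 4.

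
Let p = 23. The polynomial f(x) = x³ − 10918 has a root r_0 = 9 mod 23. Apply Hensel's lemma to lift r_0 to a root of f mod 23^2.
r_1 = 101 (mod 529)

Hensel: r_{i+1} = r_i − f(r_i)/f′(r_i) mod 23^{i+2}, where f′(x) = 3x². Iterate:
  r_0 = 9 (mod 23)
  r_1 = 101 (mod 529)
Final: r = 101 with f(r) ≡ 0 mod 23^2.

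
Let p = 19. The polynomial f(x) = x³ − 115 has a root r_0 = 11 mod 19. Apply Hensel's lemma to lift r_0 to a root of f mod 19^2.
r_1 = 125 (mod 361)

Hensel: r_{i+1} = r_i − f(r_i)/f′(r_i) mod 19^{i+2}, where f′(x) = 3x². Iterate:
  r_0 = 11 (mod 19)
  r_1 = 125 (mod 361)
Final: r = 125 with f(r) ≡ 0 mod 19^2.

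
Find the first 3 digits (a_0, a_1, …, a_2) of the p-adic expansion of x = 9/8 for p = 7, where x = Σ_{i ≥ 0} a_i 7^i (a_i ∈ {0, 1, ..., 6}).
(a_0, …, a_2) = (2, 6, 0)

v_7(9/8) = 0 (numerator and denominator both coprime to 7), so x ∈ ℤ_7^×. Compute digits iteratively via a_i = x_i mod 7, x_{i+1} = (x_i − a_i)/7, with x_0 = x:
  x_0 = 9/8;  a_0 = 2;  x_1 = (x_0 − 2)/7 = -1/8
  x_1 = -1/8;  a_1 = 6;  x_2 = (x_1 − 6)/7 = -7/8
  x_2 = -7/8;  a_2 = 0;  x_3 = (x_2 − 0)/7 = -1/8
Digits: (2, 6, 0).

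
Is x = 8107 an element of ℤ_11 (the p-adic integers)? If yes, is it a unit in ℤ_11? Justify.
x ∈ ℤ_11 but not a unit; v_11(x) = 2 > 0

ℤ_11 = {x ∈ ℚ_11 : v_11(x) ≥ 0} and ℤ_11^× = {x ∈ ℤ_11 : v_11(x) = 0}. Here v_11(8107) = v_11(num) − v_11(den) = 2; compare against these criteria.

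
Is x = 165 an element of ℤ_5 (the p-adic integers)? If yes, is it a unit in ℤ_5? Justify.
x ∈ ℤ_5 but not a unit; v_5(x) = 1 > 0

ℤ_5 = {x ∈ ℚ_5 : v_5(x) ≥ 0} and ℤ_5^× = {x ∈ ℤ_5 : v_5(x) = 0}. Here v_5(165) = v_5(num) − v_5(den) = 1; compare against these criteria.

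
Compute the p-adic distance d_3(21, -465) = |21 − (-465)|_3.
d_3(21, -465) = 1/243

Step 1 — x − y = 21 − (-465) = 486. Step 2 — v_3(486) = 5 (factor: 486 = (3^5 · 2); the sign does not affect v_p). Step 3 — |x − y|_3 = 3^{-5} = 1/243.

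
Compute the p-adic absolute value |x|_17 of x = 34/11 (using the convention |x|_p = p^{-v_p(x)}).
|34/11|_17 = 1/17

Step 1 — compute v_17(x) by factoring powers of 17 out of the numerator and denominator: v_17(34/11) = 1. Step 2 — apply |x|_p = p^{-v_p(x)} = 17^{-1} = 1/17.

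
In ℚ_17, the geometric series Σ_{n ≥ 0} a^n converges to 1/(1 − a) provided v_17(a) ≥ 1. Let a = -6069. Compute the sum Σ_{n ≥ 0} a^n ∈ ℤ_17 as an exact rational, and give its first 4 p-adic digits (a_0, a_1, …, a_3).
Σ a^n = 1/(1 − a) = 1/6070;  first 4 digits = (1, 0, 13, 15)

v_17(a) = 2 ≥ 1, so the series converges in ℤ_17 to 1/(1 − a) = 1/(1 − (-6069)) = 1/6070. Expand this rational in ℤ_17: compute digits iteratively via d_i = x_i mod 17, x_{i+1} = (x_i − d_i)/17. The first 4 digits are (1, 0, 13, 15).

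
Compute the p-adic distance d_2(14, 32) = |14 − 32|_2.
d_2(14, 32) = 1/2

Step 1 — x − y = 14 − 32 = -18. Step 2 — v_2(-18) = 1 (factor: -18 = −(2^1 · 9); the sign does not affect v_p). Step 3 — |x − y|_2 = 2^{-1} = 1/2.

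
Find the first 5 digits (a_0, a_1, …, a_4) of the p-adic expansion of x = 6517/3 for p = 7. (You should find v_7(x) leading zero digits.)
(a_0, …, a_4) = (0, 0, 0, 4, 5)

v_7(6517/3) = 3, so a_0 = ... = a_2 = 0. Factor out: x = 7^3 · u with u = 19/3 a unit in ℤ_7. Expand u iteratively via a_{v+i} = u_i mod 7, u_{i+1} = (u_i − a_{v+i})/7:
  u_0 = 19/3;  a_3 = 4;  u_1 = (u_0 − 4)/7 = 1/3
  u_1 = 1/3;  a_4 = 5;  u_2 = (u_1 − 5)/7 = -2/3
Digits: (0, 0, 0, 4, 5).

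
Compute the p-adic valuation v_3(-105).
v_3(-105) = 1

v_3(n) is the largest exponent k such that 3^k divides n. Factor out: -105 = -3^1 · 35. (Sign doesn't affect v_p.) So v_3(-105) = 1.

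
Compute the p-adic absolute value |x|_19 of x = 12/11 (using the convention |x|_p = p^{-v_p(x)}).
|12/11|_19 = 1

Step 1 — compute v_19(x) by factoring powers of 19 out of the numerator and denominator: v_19(12/11) = 0. Step 2 — apply |x|_p = p^{-v_p(x)} = 19^{0} = 1.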